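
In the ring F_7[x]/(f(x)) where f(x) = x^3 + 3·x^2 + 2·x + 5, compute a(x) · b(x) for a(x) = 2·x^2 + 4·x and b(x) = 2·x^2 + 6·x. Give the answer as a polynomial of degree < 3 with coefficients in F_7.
a · b ≡ 6·x^2 + 6·x + 2 (mod f(x))

Multiply as integer polynomials: a · b = 4·x^4 + 20·x^3 + 24·x^2. Reducing coefficients mod 7: a · b ≡ 4·x^4 + 6·x^3 + 3·x^2. Now divide by f(x) = x^3 + 3·x^2 + 2·x + 5 in F_7[x], eliminating the leading term at each step:
  leading term 4·x^4: subtract (4·x)·f(x) = 4·x^4 + 5·x^3 + x^2 + 6·x, leaving x^3 + 2·x^2 + x (coefficients mod 7)
  leading term x^3: subtract (1)·f(x) = x^3 + 3·x^2 + 2·x + 5, leaving 6·x^2 + 6·x + 2 (coefficients mod 7)
The degree is now < 3, so this is the remainder. Hence a · b ≡ 6·x^2 + 6·x + 2 in F_7[x]/(f).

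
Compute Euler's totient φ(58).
φ(58) = 28

φ is multiplicative, with φ(p^e) = p^e − p^(e−1). Factorise 58 = 2 · 29. Then
  φ(58) = (2 − 1) · (29 − 1) = 1 · 28 = 28.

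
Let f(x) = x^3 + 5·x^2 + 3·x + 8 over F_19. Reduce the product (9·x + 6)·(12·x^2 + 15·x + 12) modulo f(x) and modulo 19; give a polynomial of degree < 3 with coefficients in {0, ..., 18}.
Multiply as integer polynomials: a · b = 108·x^3 + 207·x^2 + 198·x + 72. Reducing coefficients mod 19: a · b ≡ 13·x^3 + 17·x^2 + 8·x + 15. Now divide by f(x) = x^3 + 5·x^2 + 3·x + 8 in F_19[x], eliminating the leading term at each step:
  leading term 13·x^3: subtract (13)·f(x) = 13·x^3 + 8·x^2 + x + 9, leaving 9·x^2 + 7·x + 6 (coefficients mod 19)
The degree is now < 3, so this is the remainder. Hence a · b ≡ 9·x^2 + 7·x + 6 in F_19[x]/(f).

Final answer: a · b ≡ 9·x^2 + 7·x + 6 (mod f(x))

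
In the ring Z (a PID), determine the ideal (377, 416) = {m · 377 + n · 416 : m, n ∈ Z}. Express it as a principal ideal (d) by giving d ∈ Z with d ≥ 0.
In the PID Z, (a, b) is generated by gcd(a, b). Compute gcd(416, 377) with the extended Euclidean algorithm, tracking rows (r, s, t) with s·416 + t·377 = r:
  row A: (416, 1, 0)   [1·416 + 0·377 = 416]
  row B: (377, 0, 1)   [0·416 + 1·377 = 377]
  416 = 1·377 + 39   → row C = row A − 1·row B = (39, 1, −1)   [check: 1·416 − 1·377 = 39]
  377 = 9·39 + 26   → row D = row B − 9·row C = (26, −9, 10)   [check: −9·416 + 10·377 = 26]
  39 = 1·26 + 13   → row E = row C − 1·row D = (13, 10, −11)   [check: 10·416 − 11·377 = 13]
  26 = 2·13 + 0   → remainder 0, stop. gcd = 13 (last nonzero row E).
So gcd(377, 416) = 13, with Bézout identity 10·416 − 11·377 = 13. Containment (⊇): the Bézout identity exhibits 13 as an element of (377, 416), giving (13) ⊆ (377, 416). Containment (⊆): since 13 | 377 and 13 | 416 (377 = 13·29, 416 = 13·32), every Z-linear combination of 377 and 416 is divisible by 13, so (377, 416) ⊆ (13). Therefore (377, 416) = (13), d = 13.

Final answer: (377, 416) = (13); d = 13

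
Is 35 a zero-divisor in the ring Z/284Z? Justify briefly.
NO

gcd(35, 284) = 1, so 35 is a unit in Z/284Z (it has a multiplicative inverse). A unit cannot be a zero-divisor: if 35·b ≡ 0 then multiplying both sides by 35^(−1) gives b ≡ 0. So 35 is not a zero-divisor.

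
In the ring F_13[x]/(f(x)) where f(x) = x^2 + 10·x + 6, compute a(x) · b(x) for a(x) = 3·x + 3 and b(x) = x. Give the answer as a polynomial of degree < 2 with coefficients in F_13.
a · b ≡ 12·x + 8 (mod f(x))

Multiply as integer polynomials: a · b = 3·x^2 + 3·x. Reducing coefficients mod 13: a · b ≡ 3·x^2 + 3·x. Now divide by f(x) = x^2 + 10·x + 6 in F_13[x], eliminating the leading term at each step:
  leading term 3·x^2: subtract (3)·f(x) = 3·x^2 + 4·x + 5, leaving 12·x + 8 (coefficients mod 13)
The degree is now < 2, so this is the remainder. Hence a · b ≡ 12·x + 8 in F_13[x]/(f).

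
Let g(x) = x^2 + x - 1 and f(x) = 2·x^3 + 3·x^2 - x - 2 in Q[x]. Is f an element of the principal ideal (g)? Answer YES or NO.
NO

In Q[x] the ideal (g) consists of all multiples of g, so f ∈ (g) iff g | f, i.e. iff the remainder of f on division by g is 0. Divide f by g (g is monic, so eliminate the leading term of the running remainder at each step):
  leading term 2·x^3: subtract (2·x)·g(x) = 2·x^3 + 2·x^2 - 2·x, leaving x^2 + x - 2
  leading term x^2: subtract (1)·g(x) = x^2 + x - 1, leaving -1
The remainder r(x) = -1 ≠ 0 (and deg r < deg g), so g ∤ f, i.e. f ∉ (g).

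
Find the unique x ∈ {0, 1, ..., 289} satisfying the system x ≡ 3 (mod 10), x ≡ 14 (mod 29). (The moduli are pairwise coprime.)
x ≡ 43 (mod 290); the representative in [0, 290) is 43

The moduli 10, 29 are pairwise coprime, so by the CRT there is a unique solution mod 10·29 = 290.
Solve by successive substitution. Start with x ≡ 3 (mod 10).
  Combine with x ≡ 14 (mod 29): write x = 3 + 10·t and require 3 + 10·t ≡ 14 (mod 29), i.e. 10·t ≡ 14 − 3 ≡ 11 (mod 29). Since 10^(−1) ≡ 3 (mod 29), t ≡ 3·11 ≡ 4 (mod 29). So x ≡ 3 + 10·4 = 43 (mod 290).
Unique solution in [0, 290): x = 43.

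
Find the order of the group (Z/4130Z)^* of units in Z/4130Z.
(Z/4130Z)^* consists of the classes a with gcd(a, 4130) = 1, so its order is φ(4130). φ is multiplicative, with φ(p^e) = p^e − p^(e−1). Factorise 4130 = 2 · 5 · 7 · 59. Then
  φ(4130) = (2 − 1) · (5 − 1) · (7 − 1) · (59 − 1) = 1 · 4 · 6 · 58 = 1392.
Thus |(Z/4130Z)^*| = 1392.

Final answer: |(Z/4130Z)^*| = 1392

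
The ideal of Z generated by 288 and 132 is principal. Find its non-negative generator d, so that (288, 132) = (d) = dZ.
(288, 132) = (12); d = 12

In the PID Z, (a, b) is generated by gcd(a, b). Compute gcd(288, 132) with the extended Euclidean algorithm, tracking rows (r, s, t) with s·288 + t·132 = r:
  row A: (288, 1, 0)   [1·288 + 0·132 = 288]
  row B: (132, 0, 1)   [0·288 + 1·132 = 132]
  288 = 2·132 + 24   → row C = row A − 2·row B = (24, 1, −2)   [check: 1·288 − 2·132 = 24]
  132 = 5·24 + 12   → row D = row B − 5·row C = (12, −5, 11)   [check: −5·288 + 11·132 = 12]
  24 = 2·12 + 0   → remainder 0, stop. gcd = 12 (last nonzero row D).
So gcd(288, 132) = 12, with Bézout identity −5·288 + 11·132 = 12. Containment (⊇): the Bézout identity exhibits 12 as an element of (288, 132), giving (12) ⊆ (288, 132). Containment (⊆): since 12 | 288 and 12 | 132 (288 = 12·24, 132 = 12·11), every Z-linear combination of 288 and 132 is divisible by 12, so (288, 132) ⊆ (12). Therefore (288, 132) = (12), d = 12.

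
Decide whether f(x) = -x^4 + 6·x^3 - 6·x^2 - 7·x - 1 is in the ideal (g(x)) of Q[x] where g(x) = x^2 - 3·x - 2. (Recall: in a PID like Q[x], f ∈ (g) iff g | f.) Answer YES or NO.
In Q[x] the ideal (g) consists of all multiples of g, so f ∈ (g) iff g | f, i.e. iff the remainder of f on division by g is 0. Divide f by g (g is monic, so eliminate the leading term of the running remainder at each step):
  leading term -x^4: subtract (-x^2)·g(x) = -x^4 + 3·x^3 + 2·x^2, leaving 3·x^3 - 8·x^2 - 7·x - 1
  leading term 3·x^3: subtract (3·x)·g(x) = 3·x^3 - 9·x^2 - 6·x, leaving x^2 - x - 1
  leading term x^2: subtract (1)·g(x) = x^2 - 3·x - 2, leaving 2·x + 1
The remainder r(x) = 2·x + 1 ≠ 0 (and deg r < deg g), so g ∤ f, i.e. f ∉ (g).

Final answer: NO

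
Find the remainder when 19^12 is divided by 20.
Use repeated squaring. Binary(12) = 1100. Walk through the bits of the exponent 12 left-to-right: at each bit after the leading one, square the running value, then multiply by 19 if the bit is 1 (always reducing mod 20):
  bit 1 = 1 (leading): start with 19.
  bit 2 = 1: square 19^2 = 361 ≡ 1; bit is 1, so multiply 1·19 = 19 (mod 20).
  bit 3 = 0: square 19^2 = 361 ≡ 1 (mod 20).
  bit 4 = 0: square 1^2 = 1 (mod 20).
Final value: 19^12 ≡ 1 (mod 20).

Final answer: 1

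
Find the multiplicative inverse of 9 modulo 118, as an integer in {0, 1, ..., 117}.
Apply the extended Euclidean algorithm to (118, 9), tracking rows (r, s, t) with s·118 + t·9 = r. Each division r_prev = q·r_cur + r_new produces the new row as (previous row) − q·(current row):
  row A: (118, 1, 0)   [1·118 + 0·9 = 118]
  row B: (9, 0, 1)   [0·118 + 1·9 = 9]
  118 = 13·9 + 1   → row C = row A − 13·row B = (1, 1, −13)   [check: 1·118 − 13·9 = 1]
  9 = 9·1 + 0   → remainder 0, stop. gcd = 1 (last nonzero row C).
The gcd is 1, so 9 is invertible mod 118. The last nonzero row gives 1·118 − 13·9 = 1, so t = −13. So 9^(−1) ≡ −13 ≡ 105 (mod 118). Verify: 9 · 105 = 945 ≡ 1 (mod 118). ✓

Final answer: 9^(−1) ≡ 105 (mod 118)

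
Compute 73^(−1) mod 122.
Apply the extended Euclidean algorithm to (122, 73), tracking rows (r, s, t) with s·122 + t·73 = r. Each division r_prev = q·r_cur + r_new produces the new row as (previous row) − q·(current row):
  row A: (122, 1, 0)   [1·122 + 0·73 = 122]
  row B: (73, 0, 1)   [0·122 + 1·73 = 73]
  122 = 1·73 + 49   → row C = row A − 1·row B = (49, 1, −1)   [check: 1·122 − 1·73 = 49]
  73 = 1·49 + 24   → row D = row B − 1·row C = (24, −1, 2)   [check: −1·122 + 2·73 = 24]
  49 = 2·24 + 1   → row E = row C − 2·row D = (1, 3, −5)   [check: 3·122 − 5·73 = 1]
  24 = 24·1 + 0   → remainder 0, stop. gcd = 1 (last nonzero row E).
The gcd is 1, so 73 is invertible mod 122. The last nonzero row gives 3·122 − 5·73 = 1, so t = −5. So 73^(−1) ≡ −5 ≡ 117 (mod 122). Verify: 73 · 117 = 8541 ≡ 1 (mod 122). ✓

Final answer: 73^(−1) ≡ 117 (mod 122)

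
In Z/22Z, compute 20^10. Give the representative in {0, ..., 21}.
Use repeated squaring. Binary(10) = 1010. Walk through the bits of the exponent 10 left-to-right: at each bit after the leading one, square the running value, then multiply by 20 if the bit is 1 (always reducing mod 22):
  bit 1 = 1 (leading): start with 20.
  bit 2 = 0: square 20^2 = 400 ≡ 4 (mod 22).
  bit 3 = 1: square 4^2 = 16; bit is 1, so multiply 16·20 = 320 ≡ 12 (mod 22).
  bit 4 = 0: square 12^2 = 144 ≡ 12 (mod 22).
Final value: 20^10 ≡ 12 (mod 22).

Final answer: 12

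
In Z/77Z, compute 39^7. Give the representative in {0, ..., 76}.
Use repeated squaring. Binary(7) = 111. Walk through the bits of the exponent 7 left-to-right: at each bit after the leading one, square the running value, then multiply by 39 if the bit is 1 (always reducing mod 77):
  bit 1 = 1 (leading): start with 39.
  bit 2 = 1: square 39^2 = 1521 ≡ 58; bit is 1, so multiply 58·39 = 2262 ≡ 29 (mod 77).
  bit 3 = 1: square 29^2 = 841 ≡ 71; bit is 1, so multiply 71·39 = 2769 ≡ 74 (mod 77).
Final value: 39^7 ≡ 74 (mod 77).

Final answer: 74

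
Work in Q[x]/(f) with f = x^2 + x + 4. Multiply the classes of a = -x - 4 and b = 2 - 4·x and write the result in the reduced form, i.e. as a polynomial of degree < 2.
a · b ≡ 10·x - 24 (mod f(x))

First multiply in Q[x] without reducing: a · b = 4·x^2 + 14·x - 8. Now divide by f(x) = x^2 + x + 4, eliminating the leading term at each step:
  leading term 4·x^2: subtract (4)·f(x) = 4·x^2 + 4·x + 16, leaving 10·x - 24
The degree is now < 2, so this is the remainder. Hence a · b ≡ 10·x - 24 in Q[x]/(f).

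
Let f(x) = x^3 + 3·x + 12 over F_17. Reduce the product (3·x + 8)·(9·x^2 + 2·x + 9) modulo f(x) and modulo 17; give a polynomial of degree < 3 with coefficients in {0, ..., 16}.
Multiply as integer polynomials: a · b = 27·x^3 + 78·x^2 + 43·x + 72. Reducing coefficients mod 17: a · b ≡ 10·x^3 + 10·x^2 + 9·x + 4. Now divide by f(x) = x^3 + 3·x + 12 in F_17[x], eliminating the leading term at each step:
  leading term 10·x^3: subtract (10)·f(x) = 10·x^3 + 13·x + 1, leaving 10·x^2 + 13·x + 3 (coefficients mod 17)
The degree is now < 3, so this is the remainder. Hence a · b ≡ 10·x^2 + 13·x + 3 in F_17[x]/(f).

Final answer: a · b ≡ 10·x^2 + 13·x + 3 (mod f(x))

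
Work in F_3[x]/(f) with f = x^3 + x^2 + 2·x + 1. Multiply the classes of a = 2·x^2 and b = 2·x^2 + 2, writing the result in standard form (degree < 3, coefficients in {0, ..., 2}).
a · b ≡ x + 1 (mod f(x))

Multiply as integer polynomials: a · b = 4·x^4 + 4·x^2. Reducing coefficients mod 3: a · b ≡ x^4 + x^2. Now divide by f(x) = x^3 + x^2 + 2·x + 1 in F_3[x], eliminating the leading term at each step:
  leading term x^4: subtract (x)·f(x) = x^4 + x^3 + 2·x^2 + x, leaving 2·x^3 + 2·x^2 + 2·x (coefficients mod 3)
  leading term 2·x^3: subtract (2)·f(x) = 2·x^3 + 2·x^2 + x + 2, leaving x + 1 (coefficients mod 3)
The degree is now < 3, so this is the remainder. Hence a · b ≡ x + 1 in F_3[x]/(f).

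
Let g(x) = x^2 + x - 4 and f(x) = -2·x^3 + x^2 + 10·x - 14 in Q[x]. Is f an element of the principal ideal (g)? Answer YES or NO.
NO

In Q[x] the ideal (g) consists of all multiples of g, so f ∈ (g) iff g | f, i.e. iff the remainder of f on division by g is 0. Divide f by g (g is monic, so eliminate the leading term of the running remainder at each step):
  leading term -2·x^3: subtract (-2·x)·g(x) = -2·x^3 - 2·x^2 + 8·x, leaving 3·x^2 + 2·x - 14
  leading term 3·x^2: subtract (3)·g(x) = 3·x^2 + 3·x - 12, leaving -x - 2
The remainder r(x) = -x - 2 ≠ 0 (and deg r < deg g), so g ∤ f, i.e. f ∉ (g).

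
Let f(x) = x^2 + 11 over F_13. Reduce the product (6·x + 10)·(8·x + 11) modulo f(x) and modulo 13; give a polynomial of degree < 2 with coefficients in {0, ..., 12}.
Multiply as integer polynomials: a · b = 48·x^2 + 146·x + 110. Reducing coefficients mod 13: a · b ≡ 9·x^2 + 3·x + 6. Now divide by f(x) = x^2 + 11 in F_13[x], eliminating the leading term at each step:
  leading term 9·x^2: subtract (9)·f(x) = 9·x^2 + 8, leaving 3·x + 11 (coefficients mod 13)
The degree is now < 2, so this is the remainder. Hence a · b ≡ 3·x + 11 in F_13[x]/(f).

Final answer: a · b ≡ 3·x + 11 (mod f(x))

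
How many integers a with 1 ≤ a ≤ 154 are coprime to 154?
The number of a ∈ {1, ..., 154} with gcd(a, 154) = 1 is by definition Euler's totient φ(154). φ is multiplicative, with φ(p^e) = p^e − p^(e−1). Factorise 154 = 2 · 7 · 11. Then
  φ(154) = (2 − 1) · (7 − 1) · (11 − 1) = 1 · 6 · 10 = 60.
So there are 60 such integers.

Final answer: 60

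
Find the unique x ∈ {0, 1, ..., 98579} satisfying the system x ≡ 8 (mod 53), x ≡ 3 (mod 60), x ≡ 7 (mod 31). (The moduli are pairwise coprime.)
The moduli 53, 60, 31 are pairwise coprime, so by the CRT there is a unique solution mod 53·60·31 = 98580.
Solve by successive substitution. Start with x ≡ 8 (mod 53).
  Combine with x ≡ 3 (mod 60): write x = 8 + 53·t and require 8 + 53·t ≡ 3 (mod 60), i.e. 53·t ≡ 3 − 8 ≡ 55 (mod 60). Since 53^(−1) ≡ 17 (mod 60), t ≡ 17·55 ≡ 35 (mod 60). So x ≡ 8 + 53·35 = 1863 (mod 3180).
  Combine with x ≡ 7 (mod 31): write x = 1863 + 3180·t and require 1863 + 3180·t ≡ 7 (mod 31), i.e. 3180·t ≡ 7 − 1863 ≡ 4 (mod 31). Since 3180^(−1) ≡ 19 (mod 31) (3180 ≡ 18 (mod 31)), t ≡ 19·4 ≡ 14 (mod 31). So x ≡ 1863 + 3180·14 = 46383 (mod 98580).
Unique solution in [0, 98580): x = 46383.

Final answer: x ≡ 46383 (mod 98580); the representative in [0, 98580) is 46383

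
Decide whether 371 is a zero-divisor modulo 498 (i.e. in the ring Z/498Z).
gcd(371, 498) = 1, so 371 is a unit in Z/498Z (it has a multiplicative inverse). A unit cannot be a zero-divisor: if 371·b ≡ 0 then multiplying both sides by 371^(−1) gives b ≡ 0. So 371 is not a zero-divisor.

Final answer: NO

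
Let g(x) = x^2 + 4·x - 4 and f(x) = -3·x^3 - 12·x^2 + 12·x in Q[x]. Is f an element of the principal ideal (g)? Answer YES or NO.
In Q[x] the ideal (g) consists of all multiples of g, so f ∈ (g) iff g | f, i.e. iff the remainder of f on division by g is 0. Divide f by g (g is monic, so eliminate the leading term of the running remainder at each step):
  leading term -3·x^3: subtract (-3·x)·g(x) = -3·x^3 - 12·x^2 + 12·x, leaving 0
The remainder is 0, so f(x) = g(x) · h(x) with h(x) = -3·x. Hence g | f, i.e. f ∈ (g).

Final answer: YES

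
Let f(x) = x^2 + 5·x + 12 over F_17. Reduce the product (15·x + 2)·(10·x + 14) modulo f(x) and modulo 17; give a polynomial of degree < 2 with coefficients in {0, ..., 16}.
a · b ≡ 7·x + 13 (mod f(x))

Multiply as integer polynomials: a · b = 150·x^2 + 230·x + 28. Reducing coefficients mod 17: a · b ≡ 14·x^2 + 9·x + 11. Now divide by f(x) = x^2 + 5·x + 12 in F_17[x], eliminating the leading term at each step:
  leading term 14·x^2: subtract (14)·f(x) = 14·x^2 + 2·x + 15, leaving 7·x + 13 (coefficients mod 17)
The degree is now < 2, so this is the remainder. Hence a · b ≡ 7·x + 13 in F_17[x]/(f).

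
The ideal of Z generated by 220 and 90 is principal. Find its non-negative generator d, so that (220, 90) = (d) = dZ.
In the PID Z, (a, b) is generated by gcd(a, b). Compute gcd(220, 90) with the extended Euclidean algorithm, tracking rows (r, s, t) with s·220 + t·90 = r:
  row A: (220, 1, 0)   [1·220 + 0·90 = 220]
  row B: (90, 0, 1)   [0·220 + 1·90 = 90]
  220 = 2·90 + 40   → row C = row A − 2·row B = (40, 1, −2)   [check: 1·220 − 2·90 = 40]
  90 = 2·40 + 10   → row D = row B − 2·row C = (10, −2, 5)   [check: −2·220 + 5·90 = 10]
  40 = 4·10 + 0   → remainder 0, stop. gcd = 10 (last nonzero row D).
So gcd(220, 90) = 10, with Bézout identity −2·220 + 5·90 = 10. Containment (⊇): the Bézout identity exhibits 10 as an element of (220, 90), giving (10) ⊆ (220, 90). Containment (⊆): since 10 | 220 and 10 | 90 (220 = 10·22, 90 = 10·9), every Z-linear combination of 220 and 90 is divisible by 10, so (220, 90) ⊆ (10). Therefore (220, 90) = (10), d = 10.

Final answer: (220, 90) = (10); d = 10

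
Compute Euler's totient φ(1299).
φ(1299) = 864

φ is multiplicative, with φ(p^e) = p^e − p^(e−1). Factorise 1299 = 3 · 433. Then
  φ(1299) = (3 − 1) · (433 − 1) = 2 · 432 = 864.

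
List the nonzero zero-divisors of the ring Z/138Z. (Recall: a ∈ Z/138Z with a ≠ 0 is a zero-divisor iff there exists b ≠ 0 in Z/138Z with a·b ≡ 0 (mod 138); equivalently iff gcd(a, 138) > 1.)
An element a ∈ Z/138Z (with a ≠ 0) is a zero-divisor iff gcd(a, 138) > 1 (because a is a unit precisely when gcd(a, n) = 1, and in Z/nZ every nonzero, non-unit element is a zero-divisor). Scan a = 1, ..., 137 and keep those with gcd(a, 138) > 1:
  gcd(2, 138) = 2, gcd(3, 138) = 3, gcd(4, 138) = 2, gcd(6, 138) = 6, gcd(8, 138) = 2, gcd(9, 138) = 3, gcd(10, 138) = 2, gcd(12, 138) = 6, gcd(14, 138) = 2, gcd(15, 138) = 3, gcd(16, 138) = 2, gcd(18, 138) = 6, gcd(20, 138) = 2, gcd(21, 138) = 3, gcd(22, 138) = 2, gcd(23, 138) = 23, gcd(24, 138) = 6, gcd(26, 138) = 2, gcd(27, 138) = 3, gcd(28, 138) = 2, gcd(30, 138) = 6, gcd(32, 138) = 2, gcd(33, 138) = 3, gcd(34, 138) = 2, gcd(36, 138) = 6, gcd(38, 138) = 2, gcd(39, 138) = 3, gcd(40, 138) = 2, gcd(42, 138) = 6, gcd(44, 138) = 2, gcd(45, 138) = 3, gcd(46, 138) = 46, gcd(48, 138) = 6, gcd(50, 138) = 2, gcd(51, 138) = 3, gcd(52, 138) = 2, gcd(54, 138) = 6, gcd(56, 138) = 2, gcd(57, 138) = 3, gcd(58, 138) = 2, gcd(60, 138) = 6, gcd(62, 138) = 2, gcd(63, 138) = 3, gcd(64, 138) = 2, gcd(66, 138) = 6, gcd(68, 138) = 2, gcd(69, 138) = 69, gcd(70, 138) = 2, gcd(72, 138) = 6, gcd(74, 138) = 2, gcd(75, 138) = 3, gcd(76, 138) = 2, gcd(78, 138) = 6, gcd(80, 138) = 2, gcd(81, 138) = 3, gcd(82, 138) = 2, gcd(84, 138) = 6, gcd(86, 138) = 2, gcd(87, 138) = 3, gcd(88, 138) = 2, gcd(90, 138) = 6, gcd(92, 138) = 46, gcd(93, 138) = 3, gcd(94, 138) = 2, gcd(96, 138) = 6, gcd(98, 138) = 2, gcd(99, 138) = 3, gcd(100, 138) = 2, gcd(102, 138) = 6, gcd(104, 138) = 2, gcd(105, 138) = 3, gcd(106, 138) = 2, gcd(108, 138) = 6, gcd(110, 138) = 2, gcd(111, 138) = 3, gcd(112, 138) = 2, gcd(114, 138) = 6, gcd(115, 138) = 23, gcd(116, 138) = 2, gcd(117, 138) = 3, gcd(118, 138) = 2, gcd(120, 138) = 6, gcd(122, 138) = 2, gcd(123, 138) = 3, gcd(124, 138) = 2, gcd(126, 138) = 6, gcd(128, 138) = 2, gcd(129, 138) = 3, gcd(130, 138) = 2, gcd(132, 138) = 6, gcd(134, 138) = 2, gcd(135, 138) = 3, gcd(136, 138) = 2.
All other a ∈ {1, ..., 137} have gcd(a, 138) = 1 and are units. So the nonzero zero-divisors are exactly the 93 values of a appearing in this scan.

Final answer: nonzero zero-divisors of Z/138Z = {2, 3, 4, 6, 8, 9, 10, 12, 14, 15, 16, 18, 20, 21, 22, 23, 24, 26, 27, 28, 30, 32, 33, 34, 36, 38, 39, 40, 42, 44, 45, 46, 48, 50, 51, 52, 54, 56, 57, 58, 60, 62, 63, 64, 66, 68, 69, 70, 72, 74, 75, 76, 78, 80, 81, 82, 84, 86, 87, 88, 90, 92, 93, 94, 96, 98, 99, 100, 102, 104, 105, 106, 108, 110, 111, 112, 114, 115, 116, 117, 118, 120, 122, 123, 124, 126, 128, 129, 130, 132, 134, 135, 136}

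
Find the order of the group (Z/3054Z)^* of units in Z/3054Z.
(Z/3054Z)^* consists of the classes a with gcd(a, 3054) = 1, so its order is φ(3054). φ is multiplicative, with φ(p^e) = p^e − p^(e−1). Factorise 3054 = 2 · 3 · 509. Then
  φ(3054) = (2 − 1) · (3 − 1) · (509 − 1) = 1 · 2 · 508 = 1016.
Thus |(Z/3054Z)^*| = 1016.

Final answer: |(Z/3054Z)^*| = 1016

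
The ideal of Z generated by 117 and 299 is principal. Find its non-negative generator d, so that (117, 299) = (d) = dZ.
(117, 299) = (13); d = 13

In the PID Z, (a, b) is generated by gcd(a, b). Compute gcd(299, 117) with the extended Euclidean algorithm, tracking rows (r, s, t) with s·299 + t·117 = r:
  row A: (299, 1, 0)   [1·299 + 0·117 = 299]
  row B: (117, 0, 1)   [0·299 + 1·117 = 117]
  299 = 2·117 + 65   → row C = row A − 2·row B = (65, 1, −2)   [check: 1·299 − 2·117 = 65]
  117 = 1·65 + 52   → row D = row B − 1·row C = (52, −1, 3)   [check: −1·299 + 3·117 = 52]
  65 = 1·52 + 13   → row E = row C − 1·row D = (13, 2, −5)   [check: 2·299 − 5·117 = 13]
  52 = 4·13 + 0   → remainder 0, stop. gcd = 13 (last nonzero row E).
So gcd(117, 299) = 13, with Bézout identity 2·299 − 5·117 = 13. Containment (⊇): the Bézout identity exhibits 13 as an element of (117, 299), giving (13) ⊆ (117, 299). Containment (⊆): since 13 | 117 and 13 | 299 (117 = 13·9, 299 = 13·23), every Z-linear combination of 117 and 299 is divisible by 13, so (117, 299) ⊆ (13). Therefore (117, 299) = (13), d = 13.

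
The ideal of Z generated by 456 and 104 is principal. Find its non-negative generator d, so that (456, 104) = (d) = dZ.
(456, 104) = (8); d = 8

In the PID Z, (a, b) is generated by gcd(a, b). Compute gcd(456, 104) with the extended Euclidean algorithm, tracking rows (r, s, t) with s·456 + t·104 = r:
  row A: (456, 1, 0)   [1·456 + 0·104 = 456]
  row B: (104, 0, 1)   [0·456 + 1·104 = 104]
  456 = 4·104 + 40   → row C = row A − 4·row B = (40, 1, −4)   [check: 1·456 − 4·104 = 40]
  104 = 2·40 + 24   → row D = row B − 2·row C = (24, −2, 9)   [check: −2·456 + 9·104 = 24]
  40 = 1·24 + 16   → row E = row C − 1·row D = (16, 3, −13)   [check: 3·456 − 13·104 = 16]
  24 = 1·16 + 8   → row F = row D − 1·row E = (8, −5, 22)   [check: −5·456 + 22·104 = 8]
  16 = 2·8 + 0   → remainder 0, stop. gcd = 8 (last nonzero row F).
So gcd(456, 104) = 8, with Bézout identity −5·456 + 22·104 = 8. Containment (⊇): the Bézout identity exhibits 8 as an element of (456, 104), giving (8) ⊆ (456, 104). Containment (⊆): since 8 | 456 and 8 | 104 (456 = 8·57, 104 = 8·13), every Z-linear combination of 456 and 104 is divisible by 8, so (456, 104) ⊆ (8). Therefore (456, 104) = (8), d = 8.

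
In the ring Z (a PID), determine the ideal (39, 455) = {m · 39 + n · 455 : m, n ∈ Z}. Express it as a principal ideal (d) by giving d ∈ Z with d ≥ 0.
In the PID Z, (a, b) is generated by gcd(a, b). Compute gcd(455, 39) with the extended Euclidean algorithm, tracking rows (r, s, t) with s·455 + t·39 = r:
  row A: (455, 1, 0)   [1·455 + 0·39 = 455]
  row B: (39, 0, 1)   [0·455 + 1·39 = 39]
  455 = 11·39 + 26   → row C = row A − 11·row B = (26, 1, −11)   [check: 1·455 − 11·39 = 26]
  39 = 1·26 + 13   → row D = row B − 1·row C = (13, −1, 12)   [check: −1·455 + 12·39 = 13]
  26 = 2·13 + 0   → remainder 0, stop. gcd = 13 (last nonzero row D).
So gcd(39, 455) = 13, with Bézout identity −1·455 + 12·39 = 13. Containment (⊇): the Bézout identity exhibits 13 as an element of (39, 455), giving (13) ⊆ (39, 455). Containment (⊆): since 13 | 39 and 13 | 455 (39 = 13·3, 455 = 13·35), every Z-linear combination of 39 and 455 is divisible by 13, so (39, 455) ⊆ (13). Therefore (39, 455) = (13), d = 13.

Final answer: (39, 455) = (13); d = 13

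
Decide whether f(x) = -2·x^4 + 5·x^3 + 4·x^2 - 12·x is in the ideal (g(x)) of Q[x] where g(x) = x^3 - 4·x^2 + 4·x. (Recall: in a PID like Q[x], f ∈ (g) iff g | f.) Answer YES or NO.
YES

In Q[x] the ideal (g) consists of all multiples of g, so f ∈ (g) iff g | f, i.e. iff the remainder of f on division by g is 0. Divide f by g (g is monic, so eliminate the leading term of the running remainder at each step):
  leading term -2·x^4: subtract (-2·x)·g(x) = -2·x^4 + 8·x^3 - 8·x^2, leaving -3·x^3 + 12·x^2 - 12·x
  leading term -3·x^3: subtract (-3)·g(x) = -3·x^3 + 12·x^2 - 12·x, leaving 0
The remainder is 0, so f(x) = g(x) · h(x) with h(x) = -2·x - 3. Hence g | f, i.e. f ∈ (g).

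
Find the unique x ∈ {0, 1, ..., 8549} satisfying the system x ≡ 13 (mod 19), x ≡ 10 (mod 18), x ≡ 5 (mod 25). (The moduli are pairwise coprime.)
The moduli 19, 18, 25 are pairwise coprime, so by the CRT there is a unique solution mod 19·18·25 = 8550.
Solve by successive substitution. Start with x ≡ 13 (mod 19).
  Combine with x ≡ 10 (mod 18): write x = 13 + 19·t and require 13 + 19·t ≡ 10 (mod 18), i.e. 19·t ≡ 10 − 13 ≡ 15 (mod 18). Since 19^(−1) ≡ 1 (mod 18) (19 ≡ 1 (mod 18)), t ≡ 1·15 ≡ 15 (mod 18). So x ≡ 13 + 19·15 = 298 (mod 342).
  Combine with x ≡ 5 (mod 25): write x = 298 + 342·t and require 298 + 342·t ≡ 5 (mod 25), i.e. 342·t ≡ 5 − 298 ≡ 7 (mod 25). Since 342^(−1) ≡ 3 (mod 25) (342 ≡ 17 (mod 25)), t ≡ 3·7 ≡ 21 (mod 25). So x ≡ 298 + 342·21 = 7480 (mod 8550).
Unique solution in [0, 8550): x = 7480.

Final answer: x ≡ 7480 (mod 8550); the representative in [0, 8550) is 7480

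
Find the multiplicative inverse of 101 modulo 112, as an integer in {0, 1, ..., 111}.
Apply the extended Euclidean algorithm to (112, 101), tracking rows (r, s, t) with s·112 + t·101 = r. Each division r_prev = q·r_cur + r_new produces the new row as (previous row) − q·(current row):
  row A: (112, 1, 0)   [1·112 + 0·101 = 112]
  row B: (101, 0, 1)   [0·112 + 1·101 = 101]
  112 = 1·101 + 11   → row C = row A − 1·row B = (11, 1, −1)   [check: 1·112 − 1·101 = 11]
  101 = 9·11 + 2   → row D = row B − 9·row C = (2, −9, 10)   [check: −9·112 + 10·101 = 2]
  11 = 5·2 + 1   → row E = row C − 5·row D = (1, 46, −51)   [check: 46·112 − 51·101 = 1]
  2 = 2·1 + 0   → remainder 0, stop. gcd = 1 (last nonzero row E).
The gcd is 1, so 101 is invertible mod 112. The last nonzero row gives 46·112 − 51·101 = 1, so t = −51. So 101^(−1) ≡ −51 ≡ 61 (mod 112). Verify: 101 · 61 = 6161 ≡ 1 (mod 112). ✓

Final answer: 101^(−1) ≡ 61 (mod 112)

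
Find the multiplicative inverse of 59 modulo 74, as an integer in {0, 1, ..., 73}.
Apply the extended Euclidean algorithm to (74, 59), tracking rows (r, s, t) with s·74 + t·59 = r. Each division r_prev = q·r_cur + r_new produces the new row as (previous row) − q·(current row):
  row A: (74, 1, 0)   [1·74 + 0·59 = 74]
  row B: (59, 0, 1)   [0·74 + 1·59 = 59]
  74 = 1·59 + 15   → row C = row A − 1·row B = (15, 1, −1)   [check: 1·74 − 1·59 = 15]
  59 = 3·15 + 14   → row D = row B − 3·row C = (14, −3, 4)   [check: −3·74 + 4·59 = 14]
  15 = 1·14 + 1   → row E = row C − 1·row D = (1, 4, −5)   [check: 4·74 − 5·59 = 1]
  14 = 14·1 + 0   → remainder 0, stop. gcd = 1 (last nonzero row E).
The gcd is 1, so 59 is invertible mod 74. The last nonzero row gives 4·74 − 5·59 = 1, so t = −5. So 59^(−1) ≡ −5 ≡ 69 (mod 74). Verify: 59 · 69 = 4071 ≡ 1 (mod 74). ✓

Final answer: 59^(−1) ≡ 69 (mod 74)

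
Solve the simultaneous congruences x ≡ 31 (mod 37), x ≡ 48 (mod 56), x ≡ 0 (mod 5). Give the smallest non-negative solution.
x ≡ 4360 (mod 10360); the representative in [0, 10360) is 4360

The moduli 37, 56, 5 are pairwise coprime, so by the CRT there is a unique solution mod 37·56·5 = 10360.
Solve by successive substitution. Start with x ≡ 31 (mod 37).
  Combine with x ≡ 48 (mod 56): write x = 31 + 37·t and require 31 + 37·t ≡ 48 (mod 56), i.e. 37·t ≡ 48 − 31 ≡ 17 (mod 56). Since 37^(−1) ≡ 53 (mod 56), t ≡ 53·17 ≡ 5 (mod 56). So x ≡ 31 + 37·5 = 216 (mod 2072).
  Combine with x ≡ 0 (mod 5): write x = 216 + 2072·t and require 216 + 2072·t ≡ 0 (mod 5), i.e. 2072·t ≡ 0 − 216 ≡ 4 (mod 5). Since 2072^(−1) ≡ 3 (mod 5) (2072 ≡ 2 (mod 5)), t ≡ 3·4 ≡ 2 (mod 5). So x ≡ 216 + 2072·2 = 4360 (mod 10360).
Unique solution in [0, 10360): x = 4360.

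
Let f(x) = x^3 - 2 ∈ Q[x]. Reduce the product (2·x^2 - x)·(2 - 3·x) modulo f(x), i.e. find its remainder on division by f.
a · b ≡ 7·x^2 - 2·x - 12 (mod f(x))

First multiply in Q[x] without reducing: a · b = -6·x^3 + 7·x^2 - 2·x. Now divide by f(x) = x^3 - 2, eliminating the leading term at each step:
  leading term -6·x^3: subtract (-6)·f(x) = 12 - 6·x^3, leaving 7·x^2 - 2·x - 12
The degree is now < 3, so this is the remainder. Hence a · b ≡ 7·x^2 - 2·x - 12 in Q[x]/(f).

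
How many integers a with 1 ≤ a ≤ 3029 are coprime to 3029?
2784

The number of a ∈ {1, ..., 3029} with gcd(a, 3029) = 1 is by definition Euler's totient φ(3029). φ is multiplicative, with φ(p^e) = p^e − p^(e−1). Factorise 3029 = 13 · 233. Then
  φ(3029) = (13 − 1) · (233 − 1) = 12 · 232 = 2784.
So there are 2784 such integers.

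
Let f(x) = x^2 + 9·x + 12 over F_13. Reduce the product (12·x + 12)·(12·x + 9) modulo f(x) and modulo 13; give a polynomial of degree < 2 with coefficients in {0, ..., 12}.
Multiply as integer polynomials: a · b = 144·x^2 + 252·x + 108. Reducing coefficients mod 13: a · b ≡ x^2 + 5·x + 4. Now divide by f(x) = x^2 + 9·x + 12 in F_13[x], eliminating the leading term at each step:
  leading term x^2: subtract (1)·f(x) = x^2 + 9·x + 12, leaving 9·x + 5 (coefficients mod 13)
The degree is now < 2, so this is the remainder. Hence a · b ≡ 9·x + 5 in F_13[x]/(f).

Final answer: a · b ≡ 9·x + 5 (mod f(x))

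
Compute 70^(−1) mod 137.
70^(−1) ≡ 92 (mod 137)

Apply the extended Euclidean algorithm to (137, 70), tracking rows (r, s, t) with s·137 + t·70 = r. Each division r_prev = q·r_cur + r_new produces the new row as (previous row) − q·(current row):
  row A: (137, 1, 0)   [1·137 + 0·70 = 137]
  row B: (70, 0, 1)   [0·137 + 1·70 = 70]
  137 = 1·70 + 67   → row C = row A − 1·row B = (67, 1, −1)   [check: 1·137 − 1·70 = 67]
  70 = 1·67 + 3   → row D = row B − 1·row C = (3, −1, 2)   [check: −1·137 + 2·70 = 3]
  67 = 22·3 + 1   → row E = row C − 22·row D = (1, 23, −45)   [check: 23·137 − 45·70 = 1]
  3 = 3·1 + 0   → remainder 0, stop. gcd = 1 (last nonzero row E).
The gcd is 1, so 70 is invertible mod 137. The last nonzero row gives 23·137 − 45·70 = 1, so t = −45. So 70^(−1) ≡ −45 ≡ 92 (mod 137). Verify: 70 · 92 = 6440 ≡ 1 (mod 137). ✓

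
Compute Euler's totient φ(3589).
φ is multiplicative, with φ(p^e) = p^e − p^(e−1). Factorise 3589 = 37 · 97. Then
  φ(3589) = (37 − 1) · (97 − 1) = 36 · 96 = 3456.

Final answer: φ(3589) = 3456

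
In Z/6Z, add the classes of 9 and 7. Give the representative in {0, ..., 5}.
4

Reduce the summands first: 9 ≡ 3, 7 ≡ 1 (mod 6), so 9 + 7 ≡ 3 + 1 (mod 6). 3 + 1 = 4; 4 = 0·6 + 4, so (9 + 7) mod 6 = 4.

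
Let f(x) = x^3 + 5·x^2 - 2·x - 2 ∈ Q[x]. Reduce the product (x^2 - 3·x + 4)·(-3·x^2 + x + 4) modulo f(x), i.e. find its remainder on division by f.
a · b ≡ -142·x^2 + 36·x + 66 (mod f(x))

First multiply in Q[x] without reducing: a · b = -3·x^4 + 10·x^3 - 11·x^2 - 8·x + 16. Now divide by f(x) = x^3 + 5·x^2 - 2·x - 2, eliminating the leading term at each step:
  leading term -3·x^4: subtract (-3·x)·f(x) = -3·x^4 - 15·x^3 + 6·x^2 + 6·x, leaving 25·x^3 - 17·x^2 - 14·x + 16
  leading term 25·x^3: subtract (25)·f(x) = 25·x^3 + 125·x^2 - 50·x - 50, leaving -142·x^2 + 36·x + 66
The degree is now < 3, so this is the remainder. Hence a · b ≡ -142·x^2 + 36·x + 66 in Q[x]/(f).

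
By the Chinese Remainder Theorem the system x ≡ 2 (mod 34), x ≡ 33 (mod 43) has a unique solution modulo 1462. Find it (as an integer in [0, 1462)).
x ≡ 1022 (mod 1462); the representative in [0, 1462) is 1022

The moduli 34, 43 are pairwise coprime, so by the CRT there is a unique solution mod 34·43 = 1462.
Solve by successive substitution. Start with x ≡ 2 (mod 34).
  Combine with x ≡ 33 (mod 43): write x = 2 + 34·t and require 2 + 34·t ≡ 33 (mod 43), i.e. 34·t ≡ 33 − 2 ≡ 31 (mod 43). Since 34^(−1) ≡ 19 (mod 43), t ≡ 19·31 ≡ 30 (mod 43). So x ≡ 2 + 34·30 = 1022 (mod 1462).
Unique solution in [0, 1462): x = 1022.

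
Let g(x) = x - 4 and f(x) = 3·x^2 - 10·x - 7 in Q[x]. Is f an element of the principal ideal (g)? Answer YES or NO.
NO

In Q[x] the ideal (g) consists of all multiples of g, so f ∈ (g) iff g | f, i.e. iff the remainder of f on division by g is 0. Divide f by g (g is monic, so eliminate the leading term of the running remainder at each step):
  leading term 3·x^2: subtract (3·x)·g(x) = 3·x^2 - 12·x, leaving 2·x - 7
  leading term 2·x: subtract (2)·g(x) = 2·x - 8, leaving 1
The remainder r(x) = 1 ≠ 0 (and deg r < deg g), so g ∤ f, i.e. f ∉ (g).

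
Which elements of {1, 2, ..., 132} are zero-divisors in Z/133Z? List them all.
An element a ∈ Z/133Z (with a ≠ 0) is a zero-divisor iff gcd(a, 133) > 1 (because a is a unit precisely when gcd(a, n) = 1, and in Z/nZ every nonzero, non-unit element is a zero-divisor). Scan a = 1, ..., 132 and keep those with gcd(a, 133) > 1:
  gcd(7, 133) = 7, gcd(14, 133) = 7, gcd(19, 133) = 19, gcd(21, 133) = 7, gcd(28, 133) = 7, gcd(35, 133) = 7, gcd(38, 133) = 19, gcd(42, 133) = 7, gcd(49, 133) = 7, gcd(56, 133) = 7, gcd(57, 133) = 19, gcd(63, 133) = 7, gcd(70, 133) = 7, gcd(76, 133) = 19, gcd(77, 133) = 7, gcd(84, 133) = 7, gcd(91, 133) = 7, gcd(95, 133) = 19, gcd(98, 133) = 7, gcd(105, 133) = 7, gcd(112, 133) = 7, gcd(114, 133) = 19, gcd(119, 133) = 7, gcd(126, 133) = 7.
All other a ∈ {1, ..., 132} have gcd(a, 133) = 1 and are units. So the nonzero zero-divisors are exactly the 24 values of a appearing in this scan.

Final answer: nonzero zero-divisors of Z/133Z = {7, 14, 19, 21, 28, 35, 38, 42, 49, 56, 57, 63, 70, 76, 77, 84, 91, 95, 98, 105, 112, 114, 119, 126}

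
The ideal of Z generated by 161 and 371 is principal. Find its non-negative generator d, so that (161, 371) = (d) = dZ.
In the PID Z, (a, b) is generated by gcd(a, b). Compute gcd(371, 161) with the extended Euclidean algorithm, tracking rows (r, s, t) with s·371 + t·161 = r:
  row A: (371, 1, 0)   [1·371 + 0·161 = 371]
  row B: (161, 0, 1)   [0·371 + 1·161 = 161]
  371 = 2·161 + 49   → row C = row A − 2·row B = (49, 1, −2)   [check: 1·371 − 2·161 = 49]
  161 = 3·49 + 14   → row D = row B − 3·row C = (14, −3, 7)   [check: −3·371 + 7·161 = 14]
  49 = 3·14 + 7   → row E = row C − 3·row D = (7, 10, −23)   [check: 10·371 − 23·161 = 7]
  14 = 2·7 + 0   → remainder 0, stop. gcd = 7 (last nonzero row E).
So gcd(161, 371) = 7, with Bézout identity 10·371 − 23·161 = 7. Containment (⊇): the Bézout identity exhibits 7 as an element of (161, 371), giving (7) ⊆ (161, 371). Containment (⊆): since 7 | 161 and 7 | 371 (161 = 7·23, 371 = 7·53), every Z-linear combination of 161 and 371 is divisible by 7, so (161, 371) ⊆ (7). Therefore (161, 371) = (7), d = 7.

Final answer: (161, 371) = (7); d = 7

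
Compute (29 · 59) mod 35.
31

Reduce the factors first: 59 ≡ 24 (mod 35), so 29 · 59 ≡ 29 · 24 (mod 35). 29 · 24 = 696. Dividing by 35: 696 = 19·35 + 31. So (29 · 59) mod 35 = 31.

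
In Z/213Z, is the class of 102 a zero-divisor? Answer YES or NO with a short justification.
gcd(102, 213) = 3 > 1, so 102 is not a unit in Z/213Z. In Z/nZ every nonzero non-unit is a zero-divisor: explicitly, take b = 213/gcd = 71 ≠ 0 (mod 213); then 102·71 = 7242 = 34·213, i.e. 102·71 ≡ 0 (mod 213). So 102 is a zero-divisor.

Final answer: YES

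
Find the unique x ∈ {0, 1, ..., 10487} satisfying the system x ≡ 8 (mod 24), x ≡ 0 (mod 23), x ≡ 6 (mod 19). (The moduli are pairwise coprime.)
The moduli 24, 23, 19 are pairwise coprime, so by the CRT there is a unique solution mod 24·23·19 = 10488.
Solve by successive substitution. Start with x ≡ 8 (mod 24).
  Combine with x ≡ 0 (mod 23): write x = 8 + 24·t and require 8 + 24·t ≡ 0 (mod 23), i.e. 24·t ≡ 0 − 8 ≡ 15 (mod 23). Since 24^(−1) ≡ 1 (mod 23) (24 ≡ 1 (mod 23)), t ≡ 1·15 ≡ 15 (mod 23). So x ≡ 8 + 24·15 = 368 (mod 552).
  Combine with x ≡ 6 (mod 19): write x = 368 + 552·t and require 368 + 552·t ≡ 6 (mod 19), i.e. 552·t ≡ 6 − 368 ≡ 18 (mod 19). Since 552^(−1) ≡ 1 (mod 19) (552 ≡ 1 (mod 19)), t ≡ 1·18 ≡ 18 (mod 19). So x ≡ 368 + 552·18 = 10304 (mod 10488).
Unique solution in [0, 10488): x = 10304.

Final answer: x ≡ 10304 (mod 10488); the representative in [0, 10488) is 10304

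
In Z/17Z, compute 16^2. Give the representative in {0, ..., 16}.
1

Use repeated squaring. Binary(2) = 10. Walk through the bits of the exponent 2 left-to-right: at each bit after the leading one, square the running value, then multiply by 16 if the bit is 1 (always reducing mod 17):
  bit 1 = 1 (leading): start with 16.
  bit 2 = 0: square 16^2 = 256 ≡ 1 (mod 17).
Final value: 16^2 ≡ 1 (mod 17).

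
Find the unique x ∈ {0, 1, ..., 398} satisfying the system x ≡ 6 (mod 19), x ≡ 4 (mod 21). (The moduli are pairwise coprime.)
The moduli 19, 21 are pairwise coprime, so by the CRT there is a unique solution mod 19·21 = 399.
Solve by successive substitution. Start with x ≡ 6 (mod 19).
  Combine with x ≡ 4 (mod 21): write x = 6 + 19·t and require 6 + 19·t ≡ 4 (mod 21), i.e. 19·t ≡ 4 − 6 ≡ 19 (mod 21). Since 19^(−1) ≡ 10 (mod 21), t ≡ 10·19 ≡ 1 (mod 21). So x ≡ 6 + 19·1 = 25 (mod 399).
Unique solution in [0, 399): x = 25.

Final answer: x ≡ 25 (mod 399); the representative in [0, 399) is 25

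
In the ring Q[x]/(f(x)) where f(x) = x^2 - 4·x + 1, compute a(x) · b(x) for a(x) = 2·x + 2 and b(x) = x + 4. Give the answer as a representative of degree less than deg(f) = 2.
a · b ≡ 18·x + 6 (mod f(x))

First multiply in Q[x] without reducing: a · b = 2·x^2 + 10·x + 8. Now divide by f(x) = x^2 - 4·x + 1, eliminating the leading term at each step:
  leading term 2·x^2: subtract (2)·f(x) = 2·x^2 - 8·x + 2, leaving 18·x + 6
The degree is now < 2, so this is the remainder. Hence a · b ≡ 18·x + 6 in Q[x]/(f).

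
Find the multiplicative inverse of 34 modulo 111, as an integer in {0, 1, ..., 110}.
Apply the extended Euclidean algorithm to (111, 34), tracking rows (r, s, t) with s·111 + t·34 = r. Each division r_prev = q·r_cur + r_new produces the new row as (previous row) − q·(current row):
  row A: (111, 1, 0)   [1·111 + 0·34 = 111]
  row B: (34, 0, 1)   [0·111 + 1·34 = 34]
  111 = 3·34 + 9   → row C = row A − 3·row B = (9, 1, −3)   [check: 1·111 − 3·34 = 9]
  34 = 3·9 + 7   → row D = row B − 3·row C = (7, −3, 10)   [check: −3·111 + 10·34 = 7]
  9 = 1·7 + 2   → row E = row C − 1·row D = (2, 4, −13)   [check: 4·111 − 13·34 = 2]
  7 = 3·2 + 1   → row F = row D − 3·row E = (1, −15, 49)   [check: −15·111 + 49·34 = 1]
  2 = 2·1 + 0   → remainder 0, stop. gcd = 1 (last nonzero row F).
The gcd is 1, so 34 is invertible mod 111. The last nonzero row gives −15·111 + 49·34 = 1, so t = 49. So 34^(−1) ≡ 49 (mod 111). Verify: 34 · 49 = 1666 ≡ 1 (mod 111). ✓

Final answer: 34^(−1) ≡ 49 (mod 111)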